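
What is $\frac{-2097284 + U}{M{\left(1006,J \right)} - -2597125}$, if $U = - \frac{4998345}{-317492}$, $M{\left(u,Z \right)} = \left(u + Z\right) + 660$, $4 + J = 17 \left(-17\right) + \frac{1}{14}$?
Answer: $- \frac{665865893383}{825002349694} \approx -0.80711$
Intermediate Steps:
$J = - \frac{4101}{14}$ ($J = -4 + \left(17 \left(-17\right) + \frac{1}{14}\right) = -4 + \left(-289 + \frac{1}{14}\right) = -4 - \frac{4045}{14} = - \frac{4101}{14} \approx -292.93$)
$M{\left(u,Z \right)} = 660 + Z + u$ ($M{\left(u,Z \right)} = \left(Z + u\right) + 660 = 660 + Z + u$)
$U = \frac{4998345}{317492}$ ($U = \left(-4998345\right) \left(- \frac{1}{317492}\right) = \frac{4998345}{317492} \approx 15.743$)
$\frac{-2097284 + U}{M{\left(1006,J \right)} - -2597125} = \frac{-2097284 + \frac{4998345}{317492}}{\left(660 - \frac{4101}{14} + 1006\right) - -2597125} = - \frac{665865893383}{317492 \left(\frac{19223}{14} + 2597125\right)} = - \frac{665865893383}{317492 \cdot \frac{36378973}{14}} = \left(- \frac{665865893383}{317492}\right) \frac{14}{36378973} = - \frac{665865893383}{825002349694}$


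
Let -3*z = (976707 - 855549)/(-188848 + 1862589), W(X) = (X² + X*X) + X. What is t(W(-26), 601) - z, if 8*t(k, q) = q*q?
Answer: 604557246029/13389928 ≈ 45150.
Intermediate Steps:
W(X) = X + 2*X² (W(X) = (X² + X²) + X = 2*X² + X = X + 2*X²)
t(k, q) = q²/8 (t(k, q) = (q*q)/8 = q²/8)
z = -40386/1673741 (z = -(976707 - 855549)/(3*(-188848 + 1862589)) = -40386/1673741 ≈ -0.024129)
t(W(-26), 601) - z = (⅛)*601² - 1*(-40386/1673741) = (⅛)*361201 + 40386/1673741 = 361201/8 + 40386/1673741 = 604557246029/13389928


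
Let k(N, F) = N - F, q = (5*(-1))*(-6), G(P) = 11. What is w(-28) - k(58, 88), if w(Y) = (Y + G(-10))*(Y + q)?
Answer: -4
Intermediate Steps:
q = 30 (q = -5*(-6) = 30)
w(Y) = (11 + Y)*(30 + Y) (w(Y) = (Y + 11)*(Y + 30) = (11 + Y)*(30 + Y))
w(-28) - k(58, 88) = (330 + (-28)**2 + 41*(-28)) - (58 - 1*88) = (330 + 784 - 1148) - (58 - 88) = -34 - 1*(-30) = -34 + 30 = -4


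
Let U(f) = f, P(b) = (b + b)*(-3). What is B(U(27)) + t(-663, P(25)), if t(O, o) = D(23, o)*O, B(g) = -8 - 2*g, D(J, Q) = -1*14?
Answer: 9220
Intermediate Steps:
P(b) = -6*b (P(b) = (2*b)*(-3) = -6*b)
D(J, Q) = -14
t(O, o) = -14*O
B(U(27)) + t(-663, P(25)) = (-8 - 2*27) - 14*(-663) = (-8 - 54) + 9282 = -62 + 9282 = 9220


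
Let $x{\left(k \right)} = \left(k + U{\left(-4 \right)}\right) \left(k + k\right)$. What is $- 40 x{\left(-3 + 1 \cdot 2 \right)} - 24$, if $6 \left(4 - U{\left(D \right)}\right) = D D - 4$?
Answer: $56$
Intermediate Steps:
$U{\left(D \right)} = \frac{14}{3} - \frac{D^{2}}{6}$ ($U{\left(D \right)} = 4 - \frac{D D - 4}{6} = 4 - \frac{D^{2} - 4}{6} = 4 - \frac{-4 + D^{2}}{6} = 4 - \left(- \frac{2}{3} + \frac{D^{2}}{6}\right) = \frac{14}{3} - \frac{D^{2}}{6}$)
$x{\left(k \right)} = 2 k \left(2 + k\right)$ ($x{\left(k \right)} = \left(k + \left(\frac{14}{3} - \frac{\left(-4\right)^{2}}{6}\right)\right) \left(k + k\right) = \left(k + \left(\frac{14}{3} - \frac{8}{3}\right)\right) 2 k = \left(k + 2\right) 2 k = \left(2 + k\right) 2 k = 2 k \left(2 + k\right)$)
$- 40 x{\left(-3 + 1 \cdot 2 \right)} - 24 = - 40 \cdot 2 \left(-3 + 1 \cdot 2\right) \left(2 + \left(-3 + 1 \cdot 2\right)\right) - 24 = - 40 \cdot 2 \left(-3 + 2\right) \left(2 + \left(-3 + 2\right)\right) - 24 = - 40 \cdot 2 \left(-1\right) \left(2 - 1\right) - 24 = - 40 \cdot 2 \left(-1\right) 1 - 24 = \left(-40\right) \left(-2\right) - 24 = 80 - 24 = 56$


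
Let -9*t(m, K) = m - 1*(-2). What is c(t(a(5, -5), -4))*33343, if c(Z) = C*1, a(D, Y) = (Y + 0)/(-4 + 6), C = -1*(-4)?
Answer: 133372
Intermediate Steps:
C = 4
a(D, Y) = Y/2
t(m, K) = -2/9 - m/9 (t(m, K) = -(m - 1*(-2))/9 = -(m + 2)/9 = -(2 + m)/9 = -2/9 - m/9)
c(Z) = 4 (c(Z) = 4*1 = 4)
c(t(a(5, -5), -4))*33343 = 4*33343 = 133372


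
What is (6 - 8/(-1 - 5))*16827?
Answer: 123398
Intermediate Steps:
(6 - 8/(-1 - 5))*16827 = (6 - 8/(-6))*16827 = (6 - ⅙*(-8))*16827 = (6 + 4/3)*16827 = (22/3)*16827 = 123398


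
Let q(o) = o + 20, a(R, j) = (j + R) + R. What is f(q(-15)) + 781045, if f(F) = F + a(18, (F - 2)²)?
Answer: 781095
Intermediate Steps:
a(R, j) = j + 2*R (a(R, j) = (R + j) + R = j + 2*R)
q(o) = 20 + o
f(F) = 36 + F + (-2 + F)² (f(F) = F + ((F - 2)² + 2*18) = F + ((-2 + F)² + 36) = F + (36 + (-2 + F)²) = 36 + F + (-2 + F)²)
f(q(-15)) + 781045 = (36 + (20 - 15) + (-2 + (20 - 15))²) + 781045 = (36 + 5 + (-2 + 5)²) + 781045 = (36 + 5 + 3²) + 781045 = (36 + 5 + 9) + 781045 = 50 + 781045 = 781095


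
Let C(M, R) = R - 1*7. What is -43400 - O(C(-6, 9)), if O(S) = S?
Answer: -43402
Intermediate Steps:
C(M, R) = -7 + R (C(M, R) = R - 7 = -7 + R)
-43400 - O(C(-6, 9)) = -43400 - (-7 + 9) = -43400 - 1*2 = -43400 - 2 = -43402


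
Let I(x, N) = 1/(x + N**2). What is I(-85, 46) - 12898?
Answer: -26195837/2031 ≈ -12898.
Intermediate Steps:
I(-85, 46) - 12898 = 1/(-85 + 46**2) - 12898 = 1/(-85 + 2116) - 12898 = 1/2031 - 12898 = -26195837/2031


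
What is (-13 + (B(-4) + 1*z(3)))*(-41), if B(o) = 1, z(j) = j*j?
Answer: 123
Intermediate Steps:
z(j) = j²
(-13 + (B(-4) + 1*z(3)))*(-41) = (-13 + (1 + 1*3²))*(-41) = (-13 + (1 + 1*9))*(-41) = (-13 + (1 + 9))*(-41) = (-13 + 10)*(-41) = -3*(-41) = 123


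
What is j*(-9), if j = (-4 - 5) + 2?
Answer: 63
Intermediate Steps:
j = -7 (j = -9 + 2 = -7)
j*(-9) = -7*(-9) = 63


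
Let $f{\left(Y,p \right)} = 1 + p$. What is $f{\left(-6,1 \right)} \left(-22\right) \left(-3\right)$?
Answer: $132$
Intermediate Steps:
$f{\left(-6,1 \right)} \left(-22\right) \left(-3\right) = \left(1 + 1\right) \left(-22\right) \left(-3\right) = 2 \left(-22\right) \left(-3\right) = \left(-44\right) \left(-3\right) = 132$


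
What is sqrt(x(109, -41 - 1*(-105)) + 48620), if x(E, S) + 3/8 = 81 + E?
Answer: sqrt(780954)/4 ≈ 220.93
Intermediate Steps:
x(E, S) = 645/8 + E (x(E, S) = -3/8 + (81 + E) = 645/8 + E)
sqrt(x(109, -41 - 1*(-105)) + 48620) = sqrt((645/8 + 109) + 48620) = sqrt(1517/8 + 48620) = sqrt(390477/8) = sqrt(780954)/4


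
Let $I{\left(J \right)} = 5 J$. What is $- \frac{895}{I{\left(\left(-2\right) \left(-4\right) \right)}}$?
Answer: $- \frac{179}{8} \approx -22.375$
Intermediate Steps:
$- \frac{895}{I{\left(\left(-2\right) \left(-4\right) \right)}} = - \frac{895}{5 \left(\left(-2\right) \left(-4\right)\right)} = - \frac{895}{5 \cdot 8} = - \frac{895}{40} = \left(-895\right) \frac{1}{40} = - \frac{179}{8}$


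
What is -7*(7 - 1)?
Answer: -42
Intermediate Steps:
-7*(7 - 1) = -7*6 = -42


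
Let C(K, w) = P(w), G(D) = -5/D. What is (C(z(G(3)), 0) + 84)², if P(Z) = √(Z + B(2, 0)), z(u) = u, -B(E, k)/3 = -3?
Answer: 7569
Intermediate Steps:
B(E, k) = 9 (B(E, k) = -3*(-3) = 9)
P(Z) = √(9 + Z) (P(Z) = √(Z + 9) = √(9 + Z))
C(K, w) = √(9 + w)
(C(z(G(3)), 0) + 84)² = (√(9 + 0) + 84)² = (√9 + 84)² = (3 + 84)² = 87² = 7569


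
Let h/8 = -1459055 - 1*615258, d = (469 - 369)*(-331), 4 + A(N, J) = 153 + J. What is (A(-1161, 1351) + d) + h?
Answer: -16626104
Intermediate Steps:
A(N, J) = 149 + J (A(N, J) = -4 + (153 + J) = 149 + J)
d = -33100 (d = 100*(-331) = -33100)
h = -16594504 (h = 8*(-1459055 - 1*615258) = 8*(-1459055 - 615258) = 8*(-2074313) = -16594504)
(A(-1161, 1351) + d) + h = ((149 + 1351) - 33100) - 16594504 = (1500 - 33100) - 16594504 = -31600 - 16594504 = -16626104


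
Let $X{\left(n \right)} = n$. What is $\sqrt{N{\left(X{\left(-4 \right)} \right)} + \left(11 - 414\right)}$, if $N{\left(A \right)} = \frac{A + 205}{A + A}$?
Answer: $\frac{5 i \sqrt{274}}{4} \approx 20.691 i$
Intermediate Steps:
$N{\left(A \right)} = \frac{205 + A}{2 A}$
$\sqrt{N{\left(X{\left(-4 \right)} \right)} + \left(11 - 414\right)} = \sqrt{\frac{205 - 4}{2 \left(-4\right)} + \left(11 - 414\right)} = \sqrt{\frac{1}{2} \left(- \frac{1}{4}\right) 201 + \left(11 - 414\right)} = \sqrt{- \frac{201}{8} - 403} = \sqrt{- \frac{3425}{8}} = \frac{5 i \sqrt{274}}{4}$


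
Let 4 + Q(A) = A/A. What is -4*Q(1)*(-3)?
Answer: -36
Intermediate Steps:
Q(A) = -3 (Q(A) = -4 + A/A = -4 + 1 = -3)
-4*Q(1)*(-3) = -4*(-3)*(-3) = 12*(-3) = -36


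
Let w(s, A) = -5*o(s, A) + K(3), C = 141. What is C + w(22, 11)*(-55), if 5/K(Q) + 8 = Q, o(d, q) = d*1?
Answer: 6246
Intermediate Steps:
o(d, q) = d
K(Q) = 5/(-8 + Q)
w(s, A) = -1 - 5*s (w(s, A) = -5*s + 5/(-8 + 3) = -5*s + 5/(-5) = -5*s + 5*(-⅕) = -5*s - 1 = -1 - 5*s)
C + w(22, 11)*(-55) = 141 + (-1 - 5*22)*(-55) = 141 + (-1 - 110)*(-55) = 141 - 111*(-55) = 141 + 6105 = 6246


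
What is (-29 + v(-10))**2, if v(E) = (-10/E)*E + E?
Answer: 2401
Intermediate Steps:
v(E) = -10 + E
(-29 + v(-10))**2 = (-29 + (-10 - 10))**2 = (-29 - 20)**2 = (-49)**2 = 2401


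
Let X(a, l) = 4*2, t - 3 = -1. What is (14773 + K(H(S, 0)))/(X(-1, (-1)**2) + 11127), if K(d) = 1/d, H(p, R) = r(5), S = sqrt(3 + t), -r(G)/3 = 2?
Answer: 88637/66810 ≈ 1.3267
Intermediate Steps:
t = 2 (t = 3 - 1 = 2)
r(G) = -6 (r(G) = -3*2 = -6)
X(a, l) = 8
S = sqrt(5) (S = sqrt(3 + 2) = sqrt(5) ≈ 2.2361)
H(p, R) = -6
(14773 + K(H(S, 0)))/(X(-1, (-1)**2) + 11127) = (14773 + 1/(-6))/(8 + 11127) = (14773 - 1/6)/11135 = (88637/6)*(1/11135) = 88637/66810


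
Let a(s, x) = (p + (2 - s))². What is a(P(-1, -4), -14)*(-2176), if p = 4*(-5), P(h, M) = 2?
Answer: -870400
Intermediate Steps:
p = -20
a(s, x) = (-18 - s)² (a(s, x) = (-20 + (2 - s))² = (-18 - s)²)
a(P(-1, -4), -14)*(-2176) = (18 + 2)²*(-2176) = 20²*(-2176) = 400*(-2176) = -870400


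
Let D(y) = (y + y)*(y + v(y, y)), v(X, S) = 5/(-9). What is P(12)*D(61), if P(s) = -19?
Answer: -1260992/9 ≈ -1.4011e+5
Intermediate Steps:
v(X, S) = -5/9 (v(X, S) = 5*(-⅑) = -5/9)
D(y) = 2*y*(-5/9 + y) (D(y) = (y + y)*(y - 5/9) = (2*y)*(-5/9 + y) = 2*y*(-5/9 + y))
P(12)*D(61) = -38*61*(-5 + 9*61)/9 = -38*61*(-5 + 549)/9 = -38*61*544/9 = -19*66368/9 = -1260992/9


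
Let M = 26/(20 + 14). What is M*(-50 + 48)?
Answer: -26/17 ≈ -1.5294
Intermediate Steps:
M = 13/17 (M = 26/34 = 26*(1/34) = 13/17 ≈ 0.76471)
M*(-50 + 48) = 13*(-50 + 48)/17 = (13/17)*(-2) = -26/17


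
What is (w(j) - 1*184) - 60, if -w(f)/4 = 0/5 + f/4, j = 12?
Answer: -256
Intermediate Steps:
w(f) = -f (w(f) = -4*(0/5 + f/4) = -4*(0*(1/5) + f*(1/4)) = -4*(0 + f/4) = -f)
(w(j) - 1*184) - 60 = (-1*12 - 1*184) - 60 = (-12 - 184) - 60 = -196 - 60 = -256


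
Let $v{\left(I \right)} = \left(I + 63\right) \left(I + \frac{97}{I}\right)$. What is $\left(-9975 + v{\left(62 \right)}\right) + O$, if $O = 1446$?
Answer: $- \frac{36173}{62} \approx -583.44$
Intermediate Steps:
$v{\left(I \right)} = \left(63 + I\right) \left(I + \frac{97}{I}\right)$
$\left(-9975 + v{\left(62 \right)}\right) + O = \left(-9975 + \left(97 + 62^{2} + 63 \cdot 62 + \frac{6111}{62}\right)\right) + 1446 = \left(-9975 + \left(97 + 3844 + 3906 + 6111 \cdot \frac{1}{62}\right)\right) + 1446 = \left(-9975 + \left(97 + 3844 + 3906 + \frac{6111}{62}\right)\right) + 1446 = \left(-9975 + \frac{492625}{62}\right) + 1446 = - \frac{125825}{62} + 1446 = - \frac{36173}{62}$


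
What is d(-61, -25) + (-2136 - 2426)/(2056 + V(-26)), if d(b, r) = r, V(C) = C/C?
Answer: -55987/2057 ≈ -27.218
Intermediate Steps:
V(C) = 1
d(-61, -25) + (-2136 - 2426)/(2056 + V(-26)) = -25 + (-2136 - 2426)/(2056 + 1) = -25 - 4562/2057 = -55987/2057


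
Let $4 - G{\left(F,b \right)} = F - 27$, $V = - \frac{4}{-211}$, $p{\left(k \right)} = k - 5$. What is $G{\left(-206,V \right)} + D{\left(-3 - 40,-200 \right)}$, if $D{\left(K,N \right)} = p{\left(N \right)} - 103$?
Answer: $-71$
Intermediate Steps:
$p{\left(k \right)} = -5 + k$
$V = \frac{4}{211}$ ($V = \left(-4\right) \left(- \frac{1}{211}\right) = \frac{4}{211} \approx 0.018957$)
$D{\left(K,N \right)} = -108 + N$ ($D{\left(K,N \right)} = \left(-5 + N\right) - 103 = -108 + N$)
$G{\left(F,b \right)} = 31 - F$ ($G{\left(F,b \right)} = 4 - \left(F - 27\right) = 4 - \left(-27 + F\right) = 31 - F$)
$G{\left(-206,V \right)} + D{\left(-3 - 40,-200 \right)} = \left(31 - -206\right) - 308 = \left(31 + 206\right) - 308 = 237 - 308 = -71$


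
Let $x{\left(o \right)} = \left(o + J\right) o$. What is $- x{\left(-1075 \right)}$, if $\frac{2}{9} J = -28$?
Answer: $-1291075$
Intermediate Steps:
$J = -126$ ($J = \frac{9}{2} \left(-28\right) = -126$)
$x{\left(o \right)} = o \left(-126 + o\right)$ ($x{\left(o \right)} = \left(o - 126\right) o = \left(-126 + o\right) o = o \left(-126 + o\right)$)
$- x{\left(-1075 \right)} = - \left(-1075\right) \left(-126 - 1075\right) = - \left(-1075\right) \left(-1201\right) = \left(-1\right) 1291075 = -1291075$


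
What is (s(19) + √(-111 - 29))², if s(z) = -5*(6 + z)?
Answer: 15485 - 500*I*√35 ≈ 15485.0 - 2958.0*I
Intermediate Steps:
s(z) = -30 - 5*z
(s(19) + √(-111 - 29))² = ((-30 - 5*19) + √(-111 - 29))² = ((-30 - 95) + √(-140))² = (-125 + 2*I*√35)²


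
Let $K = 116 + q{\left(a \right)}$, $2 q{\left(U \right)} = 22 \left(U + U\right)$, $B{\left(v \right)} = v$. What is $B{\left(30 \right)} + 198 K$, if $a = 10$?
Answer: $66558$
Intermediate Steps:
$q{\left(U \right)} = 22 U$ ($q{\left(U \right)} = \frac{22 \left(U + U\right)}{2} = \frac{22 \cdot 2 U}{2} = \frac{44 U}{2} = 22 U$)
$K = 336$ ($K = 116 + 22 \cdot 10 = 116 + 220 = 336$)
$B{\left(30 \right)} + 198 K = 30 + 198 \cdot 336 = 30 + 66528 = 66558$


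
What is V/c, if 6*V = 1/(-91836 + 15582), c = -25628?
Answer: 1/11725425072 ≈ 8.5285e-11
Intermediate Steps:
V = -1/457524 (V = 1/(6*(-91836 + 15582)) = (1/6)/(-76254) = (1/6)*(-1/76254) = -1/457524 ≈ -2.1857e-6)
V/c = -1/457524/(-25628) = -1/457524*(-1/25628) = 1/11725425072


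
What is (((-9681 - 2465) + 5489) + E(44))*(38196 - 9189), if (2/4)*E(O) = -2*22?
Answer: -195652215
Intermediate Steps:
E(O) = -88 (E(O) = 2*(-2*22) = 2*(-44) = -88)
(((-9681 - 2465) + 5489) + E(44))*(38196 - 9189) = (((-9681 - 2465) + 5489) - 88)*(38196 - 9189) = ((-12146 + 5489) - 88)*29007 = (-6657 - 88)*29007 = -6745*29007 = -195652215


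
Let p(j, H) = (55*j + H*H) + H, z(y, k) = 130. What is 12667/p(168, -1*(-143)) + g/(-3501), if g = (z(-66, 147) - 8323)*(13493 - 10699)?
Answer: 75881764279/11604648 ≈ 6538.9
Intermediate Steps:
p(j, H) = H + H² + 55*j (p(j, H) = (55*j + H²) + H = (H² + 55*j) + H = H + H² + 55*j)
g = -22891242 (g = (130 - 8323)*(13493 - 10699) = -8193*2794 = -22891242)
12667/p(168, -1*(-143)) + g/(-3501) = 12667/(-1*(-143) + (-1*(-143))² + 55*168) - 22891242/(-3501) = 12667/(143 + 143² + 9240) - 22891242*(-1/3501) = 12667/(143 + 20449 + 9240) + 7630414/1167 = 12667/29832 + 7630414/1167 = 75881764279/11604648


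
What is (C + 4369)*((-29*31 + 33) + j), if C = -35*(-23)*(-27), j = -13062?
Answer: 241873648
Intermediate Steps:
C = -21735 (C = 805*(-27) = -21735)
(C + 4369)*((-29*31 + 33) + j) = (-21735 + 4369)*((-29*31 + 33) - 13062) = -17366*((-899 + 33) - 13062) = -17366*(-866 - 13062) = -17366*(-13928) = 241873648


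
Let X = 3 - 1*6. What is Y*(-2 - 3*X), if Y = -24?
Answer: -168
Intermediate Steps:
X = -3 (X = 3 - 6 = -3)
Y*(-2 - 3*X) = -24*(-2 - 3*(-3)) = -24*(-2 + 9) = -24*7 = -168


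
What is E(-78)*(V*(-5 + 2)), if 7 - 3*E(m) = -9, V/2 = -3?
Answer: 96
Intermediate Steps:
V = -6 (V = 2*(-3) = -6)
E(m) = 16/3 (E(m) = 7/3 - ⅓*(-9) = 7/3 + 3 = 16/3)
E(-78)*(V*(-5 + 2)) = 16*(-6*(-5 + 2))/3 = 16*(-6*(-3))/3 = (16/3)*18 = 96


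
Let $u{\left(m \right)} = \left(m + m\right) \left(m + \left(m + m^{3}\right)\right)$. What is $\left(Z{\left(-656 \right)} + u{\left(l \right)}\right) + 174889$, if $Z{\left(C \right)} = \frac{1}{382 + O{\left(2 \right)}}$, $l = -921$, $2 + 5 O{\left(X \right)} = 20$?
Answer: $\frac{2774448212796925}{1928} \approx 1.439 \cdot 10^{12}$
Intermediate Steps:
$O{\left(X \right)} = \frac{18}{5}$ ($O{\left(X \right)} = - \frac{2}{5} + \frac{1}{5} \cdot 20 = - \frac{2}{5} + 4 = \frac{18}{5}$)
$u{\left(m \right)} = 2 m \left(m^{3} + 2 m\right)$
$Z{\left(C \right)} = \frac{5}{1928}$ ($Z{\left(C \right)} = \frac{1}{382 + \frac{18}{5}} = \frac{1}{\frac{1928}{5}} = \frac{5}{1928}$)
$\left(Z{\left(-656 \right)} + u{\left(l \right)}\right) + 174889 = \left(\frac{5}{1928} + 2 \left(-921\right)^{2} \left(2 + \left(-921\right)^{2}\right)\right) + 174889 = \left(\frac{5}{1928} + 2 \cdot 848241 \left(2 + 848241\right)\right) + 174889 = \left(\frac{5}{1928} + 2 \cdot 848241 \cdot 848243\right) + 174889 = \left(\frac{5}{1928} + 1439028981126\right) + 174889 = \frac{2774447875610933}{1928} + 174889 = \frac{2774448212796925}{1928}$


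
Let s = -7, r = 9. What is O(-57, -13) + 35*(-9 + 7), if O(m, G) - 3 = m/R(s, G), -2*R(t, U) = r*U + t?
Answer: -4211/62 ≈ -67.919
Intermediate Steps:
R(t, U) = -9*U/2 - t/2 (R(t, U) = -(9*U + t)/2 = -(t + 9*U)/2 = -9*U/2 - t/2)
O(m, G) = 3 + m/(7/2 - 9*G/2) (O(m, G) = 3 + m/(-9*G/2 - ½*(-7)) = 3 + m/(-9*G/2 + 7/2) = 3 + m/(7/2 - 9*G/2))
O(-57, -13) + 35*(-9 + 7) = (-21 - 2*(-57) + 27*(-13))/(-7 + 9*(-13)) + 35*(-9 + 7) = (-21 + 114 - 351)/(-7 - 117) + 35*(-2) = -258/(-124) - 70 = -1/124*(-258) - 70 = 129/62 - 70 = -4211/62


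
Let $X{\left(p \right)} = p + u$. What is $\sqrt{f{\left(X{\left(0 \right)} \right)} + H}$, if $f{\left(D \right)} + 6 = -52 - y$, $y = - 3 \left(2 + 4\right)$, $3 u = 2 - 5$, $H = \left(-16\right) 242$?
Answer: $2 i \sqrt{978} \approx 62.546 i$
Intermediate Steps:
$H = -3872$
$u = -1$ ($u = \frac{2 - 5}{3} = \frac{1}{3} \left(-3\right) = -1$)
$X{\left(p \right)} = -1 + p$ ($X{\left(p \right)} = p - 1 = -1 + p$)
$y = -18$ ($y = \left(-3\right) 6 = -18$)
$f{\left(D \right)} = -40$ ($f{\left(D \right)} = -6 - 34 = -40$)
$\sqrt{f{\left(X{\left(0 \right)} \right)} + H} = \sqrt{-40 - 3872} = \sqrt{-3912} = 2 i \sqrt{978}$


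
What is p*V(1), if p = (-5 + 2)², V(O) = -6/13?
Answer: -54/13 ≈ -4.1538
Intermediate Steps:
V(O) = -6/13 (V(O) = -6*1/13 = -6/13)
p = 9 (p = (-3)² = 9)
p*V(1) = 9*(-6/13) = -54/13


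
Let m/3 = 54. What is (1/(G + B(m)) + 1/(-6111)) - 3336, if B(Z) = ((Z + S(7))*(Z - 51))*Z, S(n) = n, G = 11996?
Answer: -62197654371227/18644379894 ≈ -3336.0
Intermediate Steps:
m = 162 (m = 3*54 = 162)
B(Z) = Z*(-51 + Z)*(7 + Z) (B(Z) = ((Z + 7)*(Z - 51))*Z = ((7 + Z)*(-51 + Z))*Z = ((-51 + Z)*(7 + Z))*Z = Z*(-51 + Z)*(7 + Z))
(1/(G + B(m)) + 1/(-6111)) - 3336 = (1/(11996 + 162*(-357 + 162² - 44*162)) + 1/(-6111)) - 3336 = (1/(11996 + 162*(-357 + 26244 - 7128)) - 1/6111) - 3336 = (1/(11996 + 162*18759) - 1/6111) - 3336 = (1/(11996 + 3038958) - 1/6111) - 3336 = (1/3050954 - 1/6111) - 3336 = -3044843/18644379894 - 3336 = -62197654371227/18644379894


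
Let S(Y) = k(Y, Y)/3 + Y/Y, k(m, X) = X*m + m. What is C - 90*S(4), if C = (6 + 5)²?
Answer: -569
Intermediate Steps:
k(m, X) = m + X*m
C = 121 (C = 11² = 121)
S(Y) = 1 + Y*(1 + Y)/3 (S(Y) = (Y*(1 + Y))/3 + Y/Y = (Y*(1 + Y))*(⅓) + 1 = Y*(1 + Y)/3 + 1 = 1 + Y*(1 + Y)/3)
C - 90*S(4) = 121 - 90*(1 + (⅓)*4*(1 + 4)) = 121 - 90*(1 + (⅓)*4*5) = 121 - 90*(1 + 20/3) = 121 - 90*23/3 = 121 - 690 = -569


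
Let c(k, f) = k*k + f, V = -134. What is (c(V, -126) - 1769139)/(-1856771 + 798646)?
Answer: 1751309/1058125 ≈ 1.6551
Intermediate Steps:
c(k, f) = f + k**2 (c(k, f) = k**2 + f = f + k**2)
(c(V, -126) - 1769139)/(-1856771 + 798646) = ((-126 + (-134)**2) - 1769139)/(-1856771 + 798646) = ((-126 + 17956) - 1769139)/(-1058125) = (17830 - 1769139)*(-1/1058125) = -1751309*(-1/1058125) = 1751309/1058125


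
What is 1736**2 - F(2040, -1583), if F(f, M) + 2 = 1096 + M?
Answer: 3014185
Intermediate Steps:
F(f, M) = 1094 + M (F(f, M) = -2 + (1096 + M) = 1094 + M)
1736**2 - F(2040, -1583) = 1736**2 - (1094 - 1583) = 3013696 - 1*(-489) = 3013696 + 489 = 3014185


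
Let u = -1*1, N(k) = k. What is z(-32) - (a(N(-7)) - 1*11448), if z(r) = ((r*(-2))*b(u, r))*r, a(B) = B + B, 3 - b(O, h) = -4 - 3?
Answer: -9018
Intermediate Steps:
u = -1
b(O, h) = 10 (b(O, h) = 3 - (-4 - 3) = 3 - 1*(-7) = 3 + 7 = 10)
a(B) = 2*B
z(r) = -20*r² (z(r) = ((r*(-2))*10)*r = (-2*r*10)*r = (-20*r)*r = -20*r²)
z(-32) - (a(N(-7)) - 1*11448) = -20*(-32)² - (2*(-7) - 1*11448) = -20*1024 - (-14 - 11448) = -20480 - 1*(-11462) = -20480 + 11462 = -9018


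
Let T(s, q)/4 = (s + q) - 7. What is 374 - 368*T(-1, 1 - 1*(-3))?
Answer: 6262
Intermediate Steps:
T(s, q) = -28 + 4*q + 4*s (T(s, q) = 4*((s + q) - 7) = 4*((q + s) - 7) = 4*(-7 + q + s) = -28 + 4*q + 4*s)
374 - 368*T(-1, 1 - 1*(-3)) = 374 - 368*(-28 + 4*(1 - 1*(-3)) + 4*(-1)) = 374 - 368*(-28 + 4*(1 + 3) - 4) = 374 - 368*(-28 + 4*4 - 4) = 374 - 368*(-28 + 16 - 4) = 374 - 368*(-16) = 374 + 5888 = 6262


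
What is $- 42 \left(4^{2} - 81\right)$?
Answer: $2730$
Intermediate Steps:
$- 42 \left(4^{2} - 81\right) = - 42 \left(16 - 81\right) = \left(-42\right) \left(-65\right) = 2730$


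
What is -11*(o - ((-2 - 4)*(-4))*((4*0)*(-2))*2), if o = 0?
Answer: 0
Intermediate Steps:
-11*(o - ((-2 - 4)*(-4))*((4*0)*(-2))*2) = -11*(0 - ((-2 - 4)*(-4))*((4*0)*(-2))*2) = -11*(0 - (-6*(-4))*(0*(-2))*2) = -11*(0 - 24*0*2) = -11*(0 - 0*2) = -11*(0 - 1*0) = -11*(0 + 0) = -11*0 = 0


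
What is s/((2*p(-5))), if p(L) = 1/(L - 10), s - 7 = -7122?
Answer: 106725/2 ≈ 53363.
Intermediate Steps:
s = -7115 (s = 7 - 7122 = -7115)
p(L) = 1/(-10 + L)
s/((2*p(-5))) = -7115/(2/(-10 - 5)) = -7115/(2/(-15)) = -7115/(2*(-1/15)) = -7115/(-2/15) = -7115*(-15/2) = 106725/2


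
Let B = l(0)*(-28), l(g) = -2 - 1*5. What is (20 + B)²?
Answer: 46656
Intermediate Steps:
l(g) = -7 (l(g) = -2 - 5 = -7)
B = 196 (B = -7*(-28) = 196)
(20 + B)² = (20 + 196)² = 216² = 46656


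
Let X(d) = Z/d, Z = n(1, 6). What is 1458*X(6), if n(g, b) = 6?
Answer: 1458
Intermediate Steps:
Z = 6
X(d) = 6/d
1458*X(6) = 1458*(6/6) = 1458*(6*(1/6)) = 1458*1 = 1458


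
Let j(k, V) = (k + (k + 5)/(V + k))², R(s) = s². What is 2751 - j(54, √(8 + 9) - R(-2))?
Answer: -1817118162/6165289 + 16169776*√17/6165289 ≈ -283.92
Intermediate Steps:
j(k, V) = (k + (5 + k)/(V + k))²
2751 - j(54, √(8 + 9) - R(-2)) = 2751 - (5 + 54 + 54² + (√(8 + 9) - 1*(-2)²)*54)²/((√(8 + 9) - 1*(-2)²) + 54)² = 2751 - (5 + 54 + 2916 + (√17 - 1*4)*54)²/((√17 - 1*4) + 54)² = 2751 - (5 + 54 + 2916 + (√17 - 4)*54)²/((√17 - 4) + 54)² = 2751 - (5 + 54 + 2916 + (-4 + √17)*54)²/((-4 + √17) + 54)² = 2751 - (5 + 54 + 2916 + (-216 + 54*√17))²/(50 + √17)² = 2751 - (2759 + 54*√17)²/(50 + √17)²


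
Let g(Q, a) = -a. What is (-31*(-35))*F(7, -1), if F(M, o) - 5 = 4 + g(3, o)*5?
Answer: 15190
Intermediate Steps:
F(M, o) = 9 - 5*o (F(M, o) = 5 + (4 - o*5) = 5 + (4 - 5*o) = 9 - 5*o)
(-31*(-35))*F(7, -1) = (-31*(-35))*(9 - 5*(-1)) = 1085*(9 + 5) = 1085*14 = 15190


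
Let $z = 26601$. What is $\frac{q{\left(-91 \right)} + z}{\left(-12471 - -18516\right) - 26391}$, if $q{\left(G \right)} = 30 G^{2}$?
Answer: $- \frac{91677}{6782} \approx -13.518$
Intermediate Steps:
$\frac{q{\left(-91 \right)} + z}{\left(-12471 - -18516\right) - 26391} = \frac{30 \left(-91\right)^{2} + 26601}{\left(-12471 - -18516\right) - 26391} = \frac{30 \cdot 8281 + 26601}{\left(-12471 + 18516\right) - 26391} = \frac{248430 + 26601}{6045 - 26391} = \frac{275031}{-20346} = 275031 \left(- \frac{1}{20346}\right) = - \frac{91677}{6782}$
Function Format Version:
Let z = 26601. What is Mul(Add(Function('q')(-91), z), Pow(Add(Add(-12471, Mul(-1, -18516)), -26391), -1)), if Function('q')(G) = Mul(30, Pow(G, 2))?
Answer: Rational(-91677, 6782) ≈ -13.518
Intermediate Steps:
Mul(Add(Function('q')(-91), z), Pow(Add(Add(-12471, Mul(-1, -18516)), -26391), -1)) = Mul(Add(Mul(30, Pow(-91, 2)), 26601), Pow(Add(Add(-12471, Mul(-1, -18516)), -26391), -1)) = Mul(Add(Mul(30, 8281), 26601), Pow(Add(Add(-12471, 18516), -26391), -1)) = Mul(Add(248430, 26601), Pow(Add(6045, -26391), -1)) = Mul(275031, Pow(-20346, -1)) = Mul(275031, Rational(-1, 20346)) = Rational(-91677, 6782)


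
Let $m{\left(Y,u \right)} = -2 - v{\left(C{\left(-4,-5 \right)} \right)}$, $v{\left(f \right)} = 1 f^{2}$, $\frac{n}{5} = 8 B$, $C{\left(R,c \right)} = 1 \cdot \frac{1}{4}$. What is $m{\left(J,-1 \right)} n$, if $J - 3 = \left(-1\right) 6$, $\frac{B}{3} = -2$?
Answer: $495$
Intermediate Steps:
$B = -6$ ($B = 3 \left(-2\right) = -6$)
$C{\left(R,c \right)} = \frac{1}{4}$ ($C{\left(R,c \right)} = 1 \cdot \frac{1}{4} = \frac{1}{4}$)
$n = -240$ ($n = 5 \cdot 8 \left(-6\right) = 5 \left(-48\right) = -240$)
$J = -3$ ($J = 3 - 6 = -3$)
$v{\left(f \right)} = f^{2}$
$m{\left(Y,u \right)} = - \frac{33}{16}$ ($m{\left(Y,u \right)} = -2 - \left(\frac{1}{4}\right)^{2} = -2 - \frac{1}{16} = - \frac{33}{16}$)
$m{\left(J,-1 \right)} n = \left(- \frac{33}{16}\right) \left(-240\right) = 495$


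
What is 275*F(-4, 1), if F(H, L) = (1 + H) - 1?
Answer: -1100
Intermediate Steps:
F(H, L) = H
275*F(-4, 1) = 275*(-4) = -1100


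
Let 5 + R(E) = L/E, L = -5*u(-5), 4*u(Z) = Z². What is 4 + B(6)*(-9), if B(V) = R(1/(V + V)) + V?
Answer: 3370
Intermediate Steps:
u(Z) = Z²/4
L = -125/4 (L = -5*(-5)²/4 = -5*25/4 = -125/4 ≈ -31.250)
R(E) = -5 - 125/(4*E)
B(V) = -5 - 123*V/2 (B(V) = (-5 - 125*V/2) + V = -5 - 123*V/2)
4 + B(6)*(-9) = 4 + (-5 - 123/2*6)*(-9) = 4 + (-5 - 369)*(-9) = 4 - 374*(-9) = 4 + 3366 = 3370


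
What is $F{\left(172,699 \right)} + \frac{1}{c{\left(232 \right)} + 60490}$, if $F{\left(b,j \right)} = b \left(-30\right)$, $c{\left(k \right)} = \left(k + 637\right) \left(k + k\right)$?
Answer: $- \frac{2392722959}{463706} \approx -5160.0$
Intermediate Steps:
$c{\left(k \right)} = 2 k \left(637 + k\right)$ ($c{\left(k \right)} = \left(637 + k\right) 2 k = 2 k \left(637 + k\right)$)
$F{\left(b,j \right)} = - 30 b$
$F{\left(172,699 \right)} + \frac{1}{c{\left(232 \right)} + 60490} = \left(-30\right) 172 + \frac{1}{2 \cdot 232 \left(637 + 232\right) + 60490} = -5160 + \frac{1}{2 \cdot 232 \cdot 869 + 60490} = -5160 + \frac{1}{403216 + 60490} = -5160 + \frac{1}{463706} = - \frac{2392722959}{463706}$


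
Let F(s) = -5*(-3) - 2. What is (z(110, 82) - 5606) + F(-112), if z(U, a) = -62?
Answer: -5655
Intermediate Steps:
F(s) = 13 (F(s) = 15 - 2 = 13)
(z(110, 82) - 5606) + F(-112) = (-62 - 5606) + 13 = -5668 + 13 = -5655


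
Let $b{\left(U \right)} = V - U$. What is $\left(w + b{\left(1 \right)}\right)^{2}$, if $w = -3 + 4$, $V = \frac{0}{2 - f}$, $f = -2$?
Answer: $0$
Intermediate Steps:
$V = 0$ ($V = \frac{0}{2 - -2} = \frac{0}{2 + 2} = \frac{0}{4} = 0 \cdot \frac{1}{4} = 0$)
$b{\left(U \right)} = - U$ ($b{\left(U \right)} = 0 - U = - U$)
$w = 1$
$\left(w + b{\left(1 \right)}\right)^{2} = \left(1 - 1\right)^{2} = 0^{2} = 0$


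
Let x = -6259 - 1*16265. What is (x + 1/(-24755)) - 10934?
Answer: -828252791/24755 ≈ -33458.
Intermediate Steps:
x = -22524 (x = -6259 - 16265 = -22524)
(x + 1/(-24755)) - 10934 = (-22524 + 1/(-24755)) - 10934 = (-22524 - 1/24755) - 10934 = -557581621/24755 - 10934 = -828252791/24755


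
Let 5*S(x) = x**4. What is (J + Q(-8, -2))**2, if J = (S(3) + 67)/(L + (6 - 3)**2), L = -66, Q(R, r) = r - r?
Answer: 173056/81225 ≈ 2.1306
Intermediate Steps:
Q(R, r) = 0
S(x) = x**4/5
J = -416/285 (J = ((1/5)*3**4 + 67)/(-66 + (6 - 3)**2) = ((1/5)*81 + 67)/(-66 + 3**2) = (81/5 + 67)/(-66 + 9) = (416/5)/(-57) = (416/5)*(-1/57) = -416/285 ≈ -1.4596)
(J + Q(-8, -2))**2 = (-416/285 + 0)**2 = (-416/285)**2 = 173056/81225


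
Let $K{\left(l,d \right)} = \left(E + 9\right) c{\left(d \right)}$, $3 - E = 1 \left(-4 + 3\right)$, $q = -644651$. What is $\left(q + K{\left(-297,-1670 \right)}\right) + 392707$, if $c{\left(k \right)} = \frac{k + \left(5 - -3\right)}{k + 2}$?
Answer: $- \frac{70036831}{278} \approx -2.5193 \cdot 10^{5}$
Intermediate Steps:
$c{\left(k \right)} = \frac{8 + k}{2 + k}$ ($c{\left(k \right)} = \frac{k + \left(5 + 3\right)}{2 + k} = \frac{k + 8}{2 + k} = \frac{8 + k}{2 + k}$)
$E = 4$ ($E = 3 - 1 \left(-4 + 3\right) = 3 - 1 \left(-1\right) = 3 - -1 = 3 + 1 = 4$)
$K{\left(l,d \right)} = \frac{13 \left(8 + d\right)}{2 + d}$ ($K{\left(l,d \right)} = \left(4 + 9\right) \frac{8 + d}{2 + d} = 13 \frac{8 + d}{2 + d} = \frac{13 \left(8 + d\right)}{2 + d}$)
$\left(q + K{\left(-297,-1670 \right)}\right) + 392707 = \left(-644651 + \frac{13 \left(8 - 1670\right)}{2 - 1670}\right) + 392707 = \left(-644651 + 13 \frac{1}{-1668} \left(-1662\right)\right) + 392707 = \left(-644651 + 13 \left(- \frac{1}{1668}\right) \left(-1662\right)\right) + 392707 = \left(-644651 + \frac{3601}{278}\right) + 392707 = - \frac{179209377}{278} + 392707 = - \frac{70036831}{278}$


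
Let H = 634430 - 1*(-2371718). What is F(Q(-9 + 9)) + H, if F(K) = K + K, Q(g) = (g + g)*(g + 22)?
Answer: 3006148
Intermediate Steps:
Q(g) = 2*g*(22 + g) (Q(g) = (2*g)*(22 + g) = 2*g*(22 + g))
F(K) = 2*K
H = 3006148 (H = 634430 + 2371718 = 3006148)
F(Q(-9 + 9)) + H = 2*(2*(-9 + 9)*(22 + (-9 + 9))) + 3006148 = 2*(2*0*(22 + 0)) + 3006148 = 2*(2*0*22) + 3006148 = 2*0 + 3006148 = 0 + 3006148 = 3006148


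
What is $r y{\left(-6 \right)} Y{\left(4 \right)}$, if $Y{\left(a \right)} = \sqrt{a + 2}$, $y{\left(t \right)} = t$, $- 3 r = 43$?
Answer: $86 \sqrt{6} \approx 210.66$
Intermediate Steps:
$r = - \frac{43}{3}$ ($r = \left(- \frac{1}{3}\right) 43 = - \frac{43}{3} \approx -14.333$)
$Y{\left(a \right)} = \sqrt{2 + a}$
$r y{\left(-6 \right)} Y{\left(4 \right)} = \left(- \frac{43}{3}\right) \left(-6\right) \sqrt{2 + 4} = 86 \sqrt{6}$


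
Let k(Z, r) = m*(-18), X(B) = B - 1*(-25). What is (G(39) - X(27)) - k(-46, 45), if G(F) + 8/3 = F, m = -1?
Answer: -101/3 ≈ -33.667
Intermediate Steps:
X(B) = 25 + B (X(B) = B + 25 = 25 + B)
G(F) = -8/3 + F
k(Z, r) = 18 (k(Z, r) = -1*(-18) = 18)
(G(39) - X(27)) - k(-46, 45) = ((-8/3 + 39) - (25 + 27)) - 1*18 = (109/3 - 1*52) - 18 = (109/3 - 52) - 18 = -47/3 - 18 = -101/3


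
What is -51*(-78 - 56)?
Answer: 6834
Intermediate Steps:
-51*(-78 - 56) = -51*(-134) = 6834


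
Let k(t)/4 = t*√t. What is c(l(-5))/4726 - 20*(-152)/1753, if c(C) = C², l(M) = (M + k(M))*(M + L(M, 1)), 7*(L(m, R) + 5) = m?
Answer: -18770749415/405949222 + 562500*I*√5/115787 ≈ -46.239 + 10.863*I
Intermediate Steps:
k(t) = 4*t^(3/2) (k(t) = 4*(t*√t) = 4*t^(3/2))
L(m, R) = -5 + m/7
l(M) = (-5 + 8*M/7)*(M + 4*M^(3/2)) (l(M) = (M + 4*M^(3/2))*(M + (-5 + M/7)) = (M + 4*M^(3/2))*(-5 + 8*M/7) = (-5 + 8*M/7)*(M + 4*M^(3/2)))
c(l(-5))/4726 - 20*(-152)/1753 = (-(-100)*I*√5 - 5*(-5) + (8/7)*(-5)² + 32*(-5)^(5/2)/7)²/4726 - 20*(-152)/1753 = (-(-100)*I*√5 + 25 + (8/7)*25 + 32*(25*I*√5)/7)²*(1/4726) + 3040*(1/1753) = (100*I*√5 + 25 + 200/7 + 800*I*√5/7)²*(1/4726) + 3040/1753 = (375/7 + 1500*I*√5/7)²*(1/4726) + 3040/1753 = (375/7 + 1500*I*√5/7)²/4726 + 3040/1753 = 3040/1753 + (375/7 + 1500*I*√5/7)²/4726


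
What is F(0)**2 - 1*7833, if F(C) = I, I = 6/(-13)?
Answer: -1323741/169 ≈ -7832.8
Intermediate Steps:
I = -6/13 (I = 6*(-1/13) = -6/13 ≈ -0.46154)
F(C) = -6/13
F(0)**2 - 1*7833 = (-6/13)**2 - 1*7833 = 36/169 - 7833 = -1323741/169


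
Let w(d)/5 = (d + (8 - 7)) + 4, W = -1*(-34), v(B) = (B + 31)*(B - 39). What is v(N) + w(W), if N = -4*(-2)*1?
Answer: -1014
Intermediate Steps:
N = 8 (N = 8*1 = 8)
v(B) = (-39 + B)*(31 + B) (v(B) = (31 + B)*(-39 + B) = (-39 + B)*(31 + B))
W = 34
w(d) = 25 + 5*d (w(d) = 5*((d + (8 - 7)) + 4) = 5*((d + 1) + 4) = 5*((1 + d) + 4) = 5*(5 + d) = 25 + 5*d)
v(N) + w(W) = (-1209 + 8² - 8*8) + (25 + 5*34) = (-1209 + 64 - 64) + (25 + 170) = -1209 + 195 = -1014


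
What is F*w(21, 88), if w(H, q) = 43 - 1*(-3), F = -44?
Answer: -2024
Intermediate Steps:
w(H, q) = 46 (w(H, q) = 43 + 3 = 46)
F*w(21, 88) = -44*46 = -2024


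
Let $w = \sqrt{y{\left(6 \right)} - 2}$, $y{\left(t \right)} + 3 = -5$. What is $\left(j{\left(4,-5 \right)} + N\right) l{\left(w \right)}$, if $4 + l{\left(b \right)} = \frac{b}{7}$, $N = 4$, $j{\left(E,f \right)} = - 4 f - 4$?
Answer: $-80 + \frac{20 i \sqrt{10}}{7} \approx -80.0 + 9.0351 i$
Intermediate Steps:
$j{\left(E,f \right)} = -4 - 4 f$
$y{\left(t \right)} = -8$ ($y{\left(t \right)} = -3 - 5 = -8$)
$w = i \sqrt{10}$ ($w = \sqrt{-8 - 2} = \sqrt{-10} = i \sqrt{10} \approx 3.1623 i$)
$l{\left(b \right)} = -4 + \frac{b}{7}$
$\left(j{\left(4,-5 \right)} + N\right) l{\left(w \right)} = \left(\left(-4 - -20\right) + 4\right) \left(-4 + \frac{i \sqrt{10}}{7}\right) = \left(\left(-4 + 20\right) + 4\right) \left(-4 + \frac{i \sqrt{10}}{7}\right) = \left(16 + 4\right) \left(-4 + \frac{i \sqrt{10}}{7}\right) = 20 \left(-4 + \frac{i \sqrt{10}}{7}\right) = -80 + \frac{20 i \sqrt{10}}{7}$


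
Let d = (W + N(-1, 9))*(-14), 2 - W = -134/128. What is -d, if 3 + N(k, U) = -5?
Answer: -2219/32 ≈ -69.344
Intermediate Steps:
W = 195/64 (W = 2 - (-134)/128 = 2 - 1*(-67/64) = 2 + 67/64 = 195/64 ≈ 3.0469)
N(k, U) = -8 (N(k, U) = -3 - 5 = -8)
d = 2219/32 (d = (195/64 - 8)*(-14) = -317/64*(-14) = 2219/32 ≈ 69.344)
-d = -1*2219/32 = -2219/32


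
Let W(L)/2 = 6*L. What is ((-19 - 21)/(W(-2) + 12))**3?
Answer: 1000/27 ≈ 37.037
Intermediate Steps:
W(L) = 12*L (W(L) = 2*(6*L) = 12*L)
((-19 - 21)/(W(-2) + 12))**3 = ((-19 - 21)/(12*(-2) + 12))**3 = (-40/(-24 + 12))**3 = (-40/(-12))**3 = (-40*(-1/12))**3 = (10/3)**3 = 1000/27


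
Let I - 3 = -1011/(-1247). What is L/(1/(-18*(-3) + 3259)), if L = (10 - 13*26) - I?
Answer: -1370813384/1247 ≈ -1.0993e+6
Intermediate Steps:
I = 4752/1247 (I = 3 - 1011/(-1247) = 3 - 1011*(-1/1247) = 3 + 1011/1247 = 4752/1247 ≈ 3.8107)
L = -413768/1247 (L = (10 - 13*26) - 1*4752/1247 = (10 - 338) - 4752/1247 = -328 - 4752/1247 = -413768/1247 ≈ -331.81)
L/(1/(-18*(-3) + 3259)) = -413768/(1247*(1/(-18*(-3) + 3259))) = -413768/(1247*(1/(54 + 3259))) = -413768/(1247*(1/3313)) = -413768/(1247*1/3313) = -413768/1247*3313 = -1370813384/1247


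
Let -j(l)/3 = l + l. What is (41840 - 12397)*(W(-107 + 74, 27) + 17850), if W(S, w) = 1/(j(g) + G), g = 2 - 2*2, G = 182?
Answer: 101958194143/194 ≈ 5.2556e+8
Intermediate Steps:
g = -2 (g = 2 - 4 = -2)
j(l) = -6*l (j(l) = -3*(l + l) = -6*l)
W(S, w) = 1/194 (W(S, w) = 1/(-6*(-2) + 182) = 1/(12 + 182) = 1/194)
(41840 - 12397)*(W(-107 + 74, 27) + 17850) = (41840 - 12397)*(1/194 + 17850) = 29443*(3462901/194) = 101958194143/194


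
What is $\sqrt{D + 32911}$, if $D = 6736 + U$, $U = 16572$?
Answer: $\sqrt{56219} \approx 237.11$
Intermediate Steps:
$D = 23308$ ($D = 6736 + 16572 = 23308$)
$\sqrt{D + 32911} = \sqrt{23308 + 32911} = \sqrt{56219}$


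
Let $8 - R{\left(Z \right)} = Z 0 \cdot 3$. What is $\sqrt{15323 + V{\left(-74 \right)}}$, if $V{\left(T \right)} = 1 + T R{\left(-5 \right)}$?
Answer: $2 \sqrt{3683} \approx 121.38$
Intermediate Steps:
$R{\left(Z \right)} = 8$ ($R{\left(Z \right)} = 8 - Z 0 \cdot 3 = 8 - 0 \cdot 3 = 8 - 0 = 8 + 0 = 8$)
$V{\left(T \right)} = 1 + 8 T$ ($V{\left(T \right)} = 1 + T 8 = 1 + 8 T$)
$\sqrt{15323 + V{\left(-74 \right)}} = \sqrt{15323 + \left(1 + 8 \left(-74\right)\right)} = \sqrt{15323 + \left(1 - 592\right)} = \sqrt{15323 - 591} = \sqrt{14732} = 2 \sqrt{3683}$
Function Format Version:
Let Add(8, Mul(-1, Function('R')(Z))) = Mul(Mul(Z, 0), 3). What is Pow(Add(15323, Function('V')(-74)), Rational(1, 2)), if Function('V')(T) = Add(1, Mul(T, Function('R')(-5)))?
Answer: Mul(2, Pow(3683, Rational(1, 2))) ≈ 121.38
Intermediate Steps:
Function('R')(Z) = 8 (Function('R')(Z) = Add(8, Mul(-1, Mul(Mul(Z, 0), 3))) = Add(8, Mul(-1, Mul(0, 3))) = Add(8, Mul(-1, 0)) = Add(8, 0) = 8)
Function('V')(T) = Add(1, Mul(8, T)) (Function('V')(T) = Add(1, Mul(T, 8)) = Add(1, Mul(8, T)))
Pow(Add(15323, Function('V')(-74)), Rational(1, 2)) = Pow(Add(15323, Add(1, Mul(8, -74))), Rational(1, 2)) = Pow(Add(15323, Add(1, -592)), Rational(1, 2)) = Pow(Add(15323, -591), Rational(1, 2)) = Pow(14732, Rational(1, 2)) = Mul(2, Pow(3683, Rational(1, 2)))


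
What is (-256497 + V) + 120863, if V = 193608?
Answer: 57974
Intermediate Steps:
(-256497 + V) + 120863 = (-256497 + 193608) + 120863 = -62889 + 120863 = 57974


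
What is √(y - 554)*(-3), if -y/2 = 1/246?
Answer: -I*√8381589/41 ≈ -70.612*I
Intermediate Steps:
y = -1/123 (y = -2/246 = -2*1/246 = -1/123 ≈ -0.0081301)
√(y - 554)*(-3) = √(-1/123 - 554)*(-3) = √(-68143/123)*(-3) = (I*√8381589/123)*(-3) = -I*√8381589/41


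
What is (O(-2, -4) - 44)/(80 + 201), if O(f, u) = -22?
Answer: -66/281 ≈ -0.23488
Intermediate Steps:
(O(-2, -4) - 44)/(80 + 201) = (-22 - 44)/(80 + 201) = -66/281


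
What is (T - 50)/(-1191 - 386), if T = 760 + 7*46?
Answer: -1032/1577 ≈ -0.65441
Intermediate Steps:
T = 1082 (T = 760 + 322 = 1082)
(T - 50)/(-1191 - 386) = (1082 - 50)/(-1191 - 386) = 1032/(-1577) = 1032*(-1/1577) = -1032/1577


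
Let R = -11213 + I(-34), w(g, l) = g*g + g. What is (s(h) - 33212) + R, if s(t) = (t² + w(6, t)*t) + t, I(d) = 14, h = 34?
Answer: -41793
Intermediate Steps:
w(g, l) = g + g² (w(g, l) = g² + g = g + g²)
R = -11199 (R = -11213 + 14 = -11199)
s(t) = t² + 43*t (s(t) = (t² + (6*(1 + 6))*t) + t = (t² + (6*7)*t) + t = (t² + 42*t) + t = t² + 43*t)
(s(h) - 33212) + R = (34*(43 + 34) - 33212) - 11199 = (34*77 - 33212) - 11199 = (2618 - 33212) - 11199 = -30594 - 11199 = -41793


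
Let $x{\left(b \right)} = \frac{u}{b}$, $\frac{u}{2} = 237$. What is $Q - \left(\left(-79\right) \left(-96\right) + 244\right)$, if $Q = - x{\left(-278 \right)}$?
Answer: $- \frac{1087855}{139} \approx -7826.3$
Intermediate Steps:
$u = 474$ ($u = 2 \cdot 237 = 474$)
$x{\left(b \right)} = \frac{474}{b}$
$Q = \frac{237}{139}$ ($Q = - \frac{474}{-278} = - \frac{474 \left(-1\right)}{278} = \left(-1\right) \left(- \frac{237}{139}\right) = \frac{237}{139} \approx 1.705$)
$Q - \left(\left(-79\right) \left(-96\right) + 244\right) = \frac{237}{139} - \left(\left(-79\right) \left(-96\right) + 244\right) = \frac{237}{139} - \left(7584 + 244\right) = \frac{237}{139} - 7828 = - \frac{1087855}{139}$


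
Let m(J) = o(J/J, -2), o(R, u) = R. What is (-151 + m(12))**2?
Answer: 22500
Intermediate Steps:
m(J) = 1 (m(J) = J/J = 1)
(-151 + m(12))**2 = (-151 + 1)**2 = (-150)**2 = 22500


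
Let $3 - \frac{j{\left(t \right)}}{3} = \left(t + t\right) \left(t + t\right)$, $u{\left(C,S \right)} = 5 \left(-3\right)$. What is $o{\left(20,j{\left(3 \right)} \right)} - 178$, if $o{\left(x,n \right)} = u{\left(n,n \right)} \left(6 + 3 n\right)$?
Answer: $4187$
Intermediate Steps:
$u{\left(C,S \right)} = -15$
$j{\left(t \right)} = 9 - 12 t^{2}$ ($j{\left(t \right)} = 9 - 3 \left(t + t\right) \left(t + t\right) = 9 - 3 \cdot 2 t 2 t = 9 - 3 \cdot 4 t^{2} = 9 - 12 t^{2}$)
$o{\left(x,n \right)} = -90 - 45 n$ ($o{\left(x,n \right)} = - 15 \left(6 + 3 n\right) = -90 - 45 n$)
$o{\left(20,j{\left(3 \right)} \right)} - 178 = \left(-90 - 45 \left(9 - 12 \cdot 3^{2}\right)\right) - 178 = \left(-90 - 45 \left(9 - 108\right)\right) - 178 = \left(-90 - -4455\right) - 178 = \left(-90 + 4455\right) - 178 = 4365 - 178 = 4187$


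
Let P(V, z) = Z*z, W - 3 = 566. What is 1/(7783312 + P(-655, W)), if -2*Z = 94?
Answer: 1/7756569 ≈ 1.2892e-7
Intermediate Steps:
W = 569 (W = 3 + 566 = 569)
Z = -47 (Z = -1/2*94 = -47)
P(V, z) = -47*z
1/(7783312 + P(-655, W)) = 1/(7783312 - 47*569) = 1/(7783312 - 26743) = 1/7756569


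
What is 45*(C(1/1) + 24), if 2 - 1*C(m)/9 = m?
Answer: 1485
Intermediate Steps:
C(m) = 18 - 9*m
45*(C(1/1) + 24) = 45*((18 - 9/1) + 24) = 45*((18 - 9) + 24) = 45*(9 + 24) = 45*33 = 1485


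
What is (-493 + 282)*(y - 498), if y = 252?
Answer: 51906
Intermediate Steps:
(-493 + 282)*(y - 498) = (-493 + 282)*(252 - 498) = -211*(-246) = 51906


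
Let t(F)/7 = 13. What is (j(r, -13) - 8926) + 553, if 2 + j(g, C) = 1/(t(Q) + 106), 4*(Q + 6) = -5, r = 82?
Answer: -1649874/197 ≈ -8375.0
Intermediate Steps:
Q = -29/4 (Q = -6 + (1/4)*(-5) = -6 - 5/4 = -29/4 ≈ -7.2500)
t(F) = 91 (t(F) = 7*13 = 91)
j(g, C) = -393/197 (j(g, C) = -2 + 1/(91 + 106) = -2 + 1/197 = -393/197)
(j(r, -13) - 8926) + 553 = (-393/197 - 8926) + 553 = -1758815/197 + 553 = -1649874/197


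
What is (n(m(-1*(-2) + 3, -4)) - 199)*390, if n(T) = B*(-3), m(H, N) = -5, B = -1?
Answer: -76440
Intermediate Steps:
n(T) = 3 (n(T) = -1*(-3) = 3)
(n(m(-1*(-2) + 3, -4)) - 199)*390 = (3 - 199)*390 = -196*390 = -76440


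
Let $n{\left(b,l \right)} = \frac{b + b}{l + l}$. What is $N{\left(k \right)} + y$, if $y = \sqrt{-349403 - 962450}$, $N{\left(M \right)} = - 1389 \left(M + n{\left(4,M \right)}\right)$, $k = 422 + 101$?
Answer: $- \frac{379937337}{523} + i \sqrt{1311853} \approx -7.2646 \cdot 10^{5} + 1145.4 i$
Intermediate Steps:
$n{\left(b,l \right)} = \frac{b}{l}$ ($n{\left(b,l \right)} = \frac{2 b}{2 l} = 2 b \frac{1}{2 l} = \frac{b}{l}$)
$k = 523$
$N{\left(M \right)} = - \frac{5556}{M} - 1389 M$ ($N{\left(M \right)} = - 1389 \left(M + \frac{4}{M}\right) = - \frac{5556}{M} - 1389 M$)
$y = i \sqrt{1311853}$ ($y = \sqrt{-1311853} = i \sqrt{1311853} \approx 1145.4 i$)
$N{\left(k \right)} + y = \left(- \frac{5556}{523} - 726447\right) + i \sqrt{1311853} = - \frac{379937337}{523} + i \sqrt{1311853}$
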